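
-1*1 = -1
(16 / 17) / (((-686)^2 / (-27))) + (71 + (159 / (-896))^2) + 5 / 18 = 21030289967033 / 294916866048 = 71.31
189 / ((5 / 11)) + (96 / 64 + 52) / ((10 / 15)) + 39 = 10701 / 20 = 535.05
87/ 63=29/ 21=1.38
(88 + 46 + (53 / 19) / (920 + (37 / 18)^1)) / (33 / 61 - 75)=-1288835938 / 716143953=-1.80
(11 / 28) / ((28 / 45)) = 495 / 784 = 0.63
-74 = -74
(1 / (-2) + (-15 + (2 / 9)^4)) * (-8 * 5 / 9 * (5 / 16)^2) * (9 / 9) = 25419875 / 3779136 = 6.73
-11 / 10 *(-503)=5533 / 10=553.30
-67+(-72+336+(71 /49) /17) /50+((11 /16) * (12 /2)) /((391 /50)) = -117235457 /1915900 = -61.19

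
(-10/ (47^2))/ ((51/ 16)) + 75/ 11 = 8447665/ 1239249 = 6.82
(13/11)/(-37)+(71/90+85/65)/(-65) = -1987021/30952350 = -0.06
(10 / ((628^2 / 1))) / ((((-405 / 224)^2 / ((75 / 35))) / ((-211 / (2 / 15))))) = -472640 / 17969121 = -0.03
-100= -100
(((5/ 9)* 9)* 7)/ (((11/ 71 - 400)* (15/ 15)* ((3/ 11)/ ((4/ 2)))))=-54670/ 85167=-0.64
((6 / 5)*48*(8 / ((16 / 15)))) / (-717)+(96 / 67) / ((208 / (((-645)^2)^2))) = 248192131970826 / 208169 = 1192262690.27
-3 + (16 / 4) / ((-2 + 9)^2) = -143 / 49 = -2.92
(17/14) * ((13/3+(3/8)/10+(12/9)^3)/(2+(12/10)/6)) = 247537/66528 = 3.72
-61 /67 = -0.91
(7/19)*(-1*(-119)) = 833/19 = 43.84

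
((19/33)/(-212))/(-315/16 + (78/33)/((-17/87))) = 1292/15120423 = 0.00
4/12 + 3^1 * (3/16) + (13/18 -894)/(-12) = 32545/432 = 75.34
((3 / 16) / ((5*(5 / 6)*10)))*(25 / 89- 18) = -14193 / 178000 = -0.08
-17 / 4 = -4.25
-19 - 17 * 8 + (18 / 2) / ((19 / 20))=-2765 / 19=-145.53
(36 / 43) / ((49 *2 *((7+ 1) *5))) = 9 / 42140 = 0.00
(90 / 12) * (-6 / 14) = -45 / 14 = -3.21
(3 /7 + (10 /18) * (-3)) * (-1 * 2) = 52 /21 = 2.48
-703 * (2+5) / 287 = -703 / 41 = -17.15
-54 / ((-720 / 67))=5.02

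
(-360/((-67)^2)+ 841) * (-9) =-33974001/4489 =-7568.28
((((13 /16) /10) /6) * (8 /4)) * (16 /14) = 13 /420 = 0.03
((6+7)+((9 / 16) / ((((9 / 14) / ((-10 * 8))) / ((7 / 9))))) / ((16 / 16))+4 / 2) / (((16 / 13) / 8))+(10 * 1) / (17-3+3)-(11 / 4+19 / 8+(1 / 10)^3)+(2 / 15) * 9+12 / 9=-19767089 / 76500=-258.39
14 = 14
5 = 5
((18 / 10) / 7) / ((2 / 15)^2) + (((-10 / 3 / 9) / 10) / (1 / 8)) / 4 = 10879 / 756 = 14.39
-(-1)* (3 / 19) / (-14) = -3 / 266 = -0.01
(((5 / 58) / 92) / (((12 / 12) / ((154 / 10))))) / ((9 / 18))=77 / 2668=0.03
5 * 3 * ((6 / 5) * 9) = 162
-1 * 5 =-5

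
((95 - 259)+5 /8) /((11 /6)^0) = -1307 /8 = -163.38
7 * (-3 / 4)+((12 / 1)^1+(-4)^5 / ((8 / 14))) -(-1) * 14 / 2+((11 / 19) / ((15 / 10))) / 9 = -3648881 / 2052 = -1778.21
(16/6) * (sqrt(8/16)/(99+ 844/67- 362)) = -268 * sqrt(2)/50331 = -0.01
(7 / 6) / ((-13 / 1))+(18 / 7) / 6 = 0.34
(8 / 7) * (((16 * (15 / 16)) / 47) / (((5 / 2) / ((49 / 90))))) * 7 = 392 / 705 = 0.56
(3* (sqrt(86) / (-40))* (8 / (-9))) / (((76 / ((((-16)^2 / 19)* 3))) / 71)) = 4544* sqrt(86) / 1805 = 23.35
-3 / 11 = -0.27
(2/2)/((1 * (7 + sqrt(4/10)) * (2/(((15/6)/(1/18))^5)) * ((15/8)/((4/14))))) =2025000 - 405000 * sqrt(10)/7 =1842039.65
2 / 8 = 1 / 4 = 0.25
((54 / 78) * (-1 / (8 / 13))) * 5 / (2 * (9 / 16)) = -5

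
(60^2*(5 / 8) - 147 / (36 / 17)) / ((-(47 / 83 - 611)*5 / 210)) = 2171861 / 14476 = 150.03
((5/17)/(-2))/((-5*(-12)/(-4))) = 0.01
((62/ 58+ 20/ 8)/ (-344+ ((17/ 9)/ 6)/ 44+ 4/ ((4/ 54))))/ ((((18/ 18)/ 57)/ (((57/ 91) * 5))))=-3994905420/ 1818331697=-2.20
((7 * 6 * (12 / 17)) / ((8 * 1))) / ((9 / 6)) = 42 / 17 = 2.47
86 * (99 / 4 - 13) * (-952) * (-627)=603171492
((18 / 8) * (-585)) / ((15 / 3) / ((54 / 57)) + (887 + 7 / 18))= -1.47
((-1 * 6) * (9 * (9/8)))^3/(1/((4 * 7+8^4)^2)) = -15252328533627/4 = -3813082133406.75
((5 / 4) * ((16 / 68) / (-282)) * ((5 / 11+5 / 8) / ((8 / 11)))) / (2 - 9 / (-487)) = -231325 / 301600128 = -0.00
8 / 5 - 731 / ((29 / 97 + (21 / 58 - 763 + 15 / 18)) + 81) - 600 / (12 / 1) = -79935877 / 1689055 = -47.33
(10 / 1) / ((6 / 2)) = 10 / 3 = 3.33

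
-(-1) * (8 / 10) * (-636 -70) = -2824 / 5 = -564.80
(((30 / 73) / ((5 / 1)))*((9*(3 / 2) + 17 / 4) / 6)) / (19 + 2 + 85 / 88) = 1562 / 141109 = 0.01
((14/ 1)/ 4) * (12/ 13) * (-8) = -336/ 13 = -25.85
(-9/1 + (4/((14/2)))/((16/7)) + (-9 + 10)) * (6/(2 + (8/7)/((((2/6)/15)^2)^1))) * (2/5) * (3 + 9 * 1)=-0.10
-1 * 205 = -205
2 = 2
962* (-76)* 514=-37579568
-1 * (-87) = 87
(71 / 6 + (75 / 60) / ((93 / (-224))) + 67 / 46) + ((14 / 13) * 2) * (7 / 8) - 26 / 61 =13272963 / 1130818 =11.74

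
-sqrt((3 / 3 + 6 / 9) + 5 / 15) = -sqrt(2) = -1.41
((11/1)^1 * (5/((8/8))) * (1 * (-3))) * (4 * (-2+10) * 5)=-26400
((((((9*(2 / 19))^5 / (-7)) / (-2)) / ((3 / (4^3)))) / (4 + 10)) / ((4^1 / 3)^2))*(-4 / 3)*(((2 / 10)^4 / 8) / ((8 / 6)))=-0.00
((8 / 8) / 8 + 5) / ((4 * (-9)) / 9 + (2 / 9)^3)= -29889 / 23264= -1.28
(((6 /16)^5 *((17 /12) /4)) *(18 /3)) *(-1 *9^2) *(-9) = 3011499 /262144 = 11.49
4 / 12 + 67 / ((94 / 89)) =63.77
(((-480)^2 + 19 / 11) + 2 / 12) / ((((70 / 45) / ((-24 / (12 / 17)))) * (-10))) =155106555 / 308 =503592.71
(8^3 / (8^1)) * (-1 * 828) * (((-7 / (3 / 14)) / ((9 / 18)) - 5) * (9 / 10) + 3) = 15977088 / 5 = 3195417.60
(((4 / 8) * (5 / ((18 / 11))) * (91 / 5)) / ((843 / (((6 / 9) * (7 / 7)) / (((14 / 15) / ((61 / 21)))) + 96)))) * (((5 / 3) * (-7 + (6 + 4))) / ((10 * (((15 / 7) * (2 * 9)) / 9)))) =2061631 / 5462640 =0.38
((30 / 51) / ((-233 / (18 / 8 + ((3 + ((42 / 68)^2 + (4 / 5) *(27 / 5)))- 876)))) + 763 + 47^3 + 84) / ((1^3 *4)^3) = 599106436551 / 366313280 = 1635.50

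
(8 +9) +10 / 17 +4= 367 / 17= 21.59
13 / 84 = 0.15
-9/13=-0.69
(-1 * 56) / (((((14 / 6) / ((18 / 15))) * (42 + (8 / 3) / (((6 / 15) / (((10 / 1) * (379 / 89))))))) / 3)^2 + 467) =-727575534 / 585755544013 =-0.00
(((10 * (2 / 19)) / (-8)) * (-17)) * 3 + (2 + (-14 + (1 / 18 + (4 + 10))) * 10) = 3169 / 342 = 9.27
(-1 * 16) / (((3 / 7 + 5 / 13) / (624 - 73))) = -401128 / 37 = -10841.30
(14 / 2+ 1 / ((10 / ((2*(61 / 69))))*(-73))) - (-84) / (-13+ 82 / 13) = -5.55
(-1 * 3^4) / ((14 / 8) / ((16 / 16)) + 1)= -324 / 11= -29.45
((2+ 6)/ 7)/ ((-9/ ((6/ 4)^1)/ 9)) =-1.71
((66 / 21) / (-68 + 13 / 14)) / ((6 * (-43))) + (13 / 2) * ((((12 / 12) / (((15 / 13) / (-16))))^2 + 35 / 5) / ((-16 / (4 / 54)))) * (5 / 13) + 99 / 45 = -27826069 / 261642960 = -0.11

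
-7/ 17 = -0.41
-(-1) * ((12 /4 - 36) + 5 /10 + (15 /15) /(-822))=-13358 /411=-32.50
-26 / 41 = -0.63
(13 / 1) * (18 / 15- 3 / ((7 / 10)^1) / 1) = -40.11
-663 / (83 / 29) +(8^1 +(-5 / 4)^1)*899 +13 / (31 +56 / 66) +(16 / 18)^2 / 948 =39098895023525 / 6698447604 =5837.01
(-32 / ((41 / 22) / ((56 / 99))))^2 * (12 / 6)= 188.67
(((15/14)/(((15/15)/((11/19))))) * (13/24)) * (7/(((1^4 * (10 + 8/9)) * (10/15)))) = 19305/59584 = 0.32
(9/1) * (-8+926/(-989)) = -79542/989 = -80.43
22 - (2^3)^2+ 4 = -38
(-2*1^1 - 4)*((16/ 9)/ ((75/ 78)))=-832/ 75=-11.09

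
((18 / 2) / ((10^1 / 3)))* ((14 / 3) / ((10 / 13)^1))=819 / 50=16.38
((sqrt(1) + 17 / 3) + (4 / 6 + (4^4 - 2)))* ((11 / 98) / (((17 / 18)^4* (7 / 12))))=36951552 / 584647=63.20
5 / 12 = 0.42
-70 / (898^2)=-35 / 403202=-0.00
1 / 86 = 0.01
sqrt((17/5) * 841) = 29 * sqrt(85)/5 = 53.47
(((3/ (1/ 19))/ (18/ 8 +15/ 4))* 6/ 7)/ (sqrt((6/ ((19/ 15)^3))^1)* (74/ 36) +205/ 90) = -288530694/ 113345897 +32457510* sqrt(190)/ 113345897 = 1.40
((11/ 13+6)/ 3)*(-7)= -623/ 39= -15.97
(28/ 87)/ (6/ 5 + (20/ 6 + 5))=140/ 4147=0.03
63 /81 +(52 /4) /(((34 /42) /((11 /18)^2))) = 12439 /1836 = 6.78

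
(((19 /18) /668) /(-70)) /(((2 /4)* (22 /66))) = -19 /140280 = -0.00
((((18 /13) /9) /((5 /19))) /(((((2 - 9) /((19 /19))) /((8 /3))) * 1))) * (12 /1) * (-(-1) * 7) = -1216 /65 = -18.71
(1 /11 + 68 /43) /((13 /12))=9492 /6149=1.54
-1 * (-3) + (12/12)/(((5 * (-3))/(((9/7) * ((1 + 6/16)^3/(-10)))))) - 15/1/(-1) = 3229593/179200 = 18.02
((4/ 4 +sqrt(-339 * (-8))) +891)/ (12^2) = sqrt(678)/ 72 +223/ 36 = 6.56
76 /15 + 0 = 76 /15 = 5.07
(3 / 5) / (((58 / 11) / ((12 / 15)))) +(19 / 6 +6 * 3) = 92471 / 4350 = 21.26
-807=-807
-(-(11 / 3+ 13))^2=-2500 / 9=-277.78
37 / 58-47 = -2689 / 58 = -46.36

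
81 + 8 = 89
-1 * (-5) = 5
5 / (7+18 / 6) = 1 / 2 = 0.50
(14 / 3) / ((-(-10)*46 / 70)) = 49 / 69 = 0.71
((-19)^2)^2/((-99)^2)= 130321/9801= 13.30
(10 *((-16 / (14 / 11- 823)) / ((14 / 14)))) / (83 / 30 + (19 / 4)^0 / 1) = 17600 / 340469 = 0.05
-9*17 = -153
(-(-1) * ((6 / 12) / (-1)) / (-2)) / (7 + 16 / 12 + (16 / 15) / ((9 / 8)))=135 / 5012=0.03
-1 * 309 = -309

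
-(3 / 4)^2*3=-27 / 16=-1.69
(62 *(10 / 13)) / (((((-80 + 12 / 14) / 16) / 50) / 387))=-671832000 / 3601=-186568.18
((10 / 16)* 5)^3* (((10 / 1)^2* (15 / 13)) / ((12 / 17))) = 33203125 / 6656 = 4988.45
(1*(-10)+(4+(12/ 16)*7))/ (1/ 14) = -21/ 2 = -10.50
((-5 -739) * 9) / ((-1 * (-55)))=-6696 / 55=-121.75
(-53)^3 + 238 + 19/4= -594537/4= -148634.25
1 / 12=0.08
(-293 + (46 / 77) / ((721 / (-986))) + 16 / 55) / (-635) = 0.46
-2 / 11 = -0.18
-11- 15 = -26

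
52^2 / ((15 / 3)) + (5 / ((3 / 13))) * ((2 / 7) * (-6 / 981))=18567068 / 34335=540.76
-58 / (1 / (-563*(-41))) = -1338814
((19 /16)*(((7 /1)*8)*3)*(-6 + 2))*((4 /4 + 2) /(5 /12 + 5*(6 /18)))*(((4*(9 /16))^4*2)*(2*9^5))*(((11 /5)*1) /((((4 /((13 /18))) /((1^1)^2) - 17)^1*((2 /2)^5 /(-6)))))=-596836372703571 /74500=-8011226479.24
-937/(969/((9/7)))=-2811/2261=-1.24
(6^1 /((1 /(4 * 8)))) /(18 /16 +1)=1536 /17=90.35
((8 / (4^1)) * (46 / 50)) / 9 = 46 / 225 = 0.20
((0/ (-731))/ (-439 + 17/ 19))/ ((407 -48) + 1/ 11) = 0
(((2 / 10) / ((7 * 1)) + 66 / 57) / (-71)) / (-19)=789 / 897085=0.00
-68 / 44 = -17 / 11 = -1.55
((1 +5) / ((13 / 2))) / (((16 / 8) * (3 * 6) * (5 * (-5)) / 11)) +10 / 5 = 1939 / 975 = 1.99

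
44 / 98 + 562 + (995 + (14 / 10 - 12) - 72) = 361338 / 245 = 1474.85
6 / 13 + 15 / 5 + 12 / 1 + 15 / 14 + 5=21.53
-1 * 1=-1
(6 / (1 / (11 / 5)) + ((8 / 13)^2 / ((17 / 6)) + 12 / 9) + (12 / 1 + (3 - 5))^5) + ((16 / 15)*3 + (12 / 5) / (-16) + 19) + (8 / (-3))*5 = 1149468725 / 11492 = 100023.38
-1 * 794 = -794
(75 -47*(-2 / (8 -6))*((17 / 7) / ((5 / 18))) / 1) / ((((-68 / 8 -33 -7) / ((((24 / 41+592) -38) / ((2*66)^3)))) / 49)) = -451156027 / 3811238640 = -0.12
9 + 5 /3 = 32 /3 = 10.67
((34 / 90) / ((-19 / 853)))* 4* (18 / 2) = -58004 / 95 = -610.57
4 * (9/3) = 12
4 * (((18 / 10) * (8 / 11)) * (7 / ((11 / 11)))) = 2016 / 55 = 36.65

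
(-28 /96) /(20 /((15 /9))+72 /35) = -245 /11808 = -0.02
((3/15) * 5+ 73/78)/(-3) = -151/234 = -0.65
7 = 7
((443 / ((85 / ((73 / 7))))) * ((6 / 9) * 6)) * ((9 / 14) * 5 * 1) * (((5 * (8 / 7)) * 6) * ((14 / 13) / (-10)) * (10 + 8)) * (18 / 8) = -1131606288 / 10829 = -104497.76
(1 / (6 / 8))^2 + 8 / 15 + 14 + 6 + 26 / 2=1589 / 45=35.31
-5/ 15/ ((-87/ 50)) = 50/ 261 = 0.19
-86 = -86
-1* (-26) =26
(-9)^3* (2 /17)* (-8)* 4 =46656 /17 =2744.47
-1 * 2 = -2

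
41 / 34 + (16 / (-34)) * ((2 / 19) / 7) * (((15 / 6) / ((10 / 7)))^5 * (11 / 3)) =48373 / 62016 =0.78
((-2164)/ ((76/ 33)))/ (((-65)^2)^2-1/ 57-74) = -53559/ 1017481406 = -0.00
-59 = -59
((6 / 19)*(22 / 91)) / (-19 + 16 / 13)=-4 / 931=-0.00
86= 86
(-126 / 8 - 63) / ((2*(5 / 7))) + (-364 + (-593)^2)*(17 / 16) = 5970963 / 16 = 373185.19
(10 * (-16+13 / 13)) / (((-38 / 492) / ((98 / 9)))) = 401800 / 19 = 21147.37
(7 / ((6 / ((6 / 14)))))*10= 5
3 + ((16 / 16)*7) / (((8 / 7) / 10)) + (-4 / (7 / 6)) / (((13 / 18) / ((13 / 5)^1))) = 7267 / 140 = 51.91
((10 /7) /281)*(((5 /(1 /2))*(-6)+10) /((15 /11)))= -1100 /5901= -0.19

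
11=11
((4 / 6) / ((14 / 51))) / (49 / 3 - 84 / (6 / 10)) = -51 / 2597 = -0.02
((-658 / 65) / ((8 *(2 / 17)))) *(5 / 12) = -5593 / 1248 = -4.48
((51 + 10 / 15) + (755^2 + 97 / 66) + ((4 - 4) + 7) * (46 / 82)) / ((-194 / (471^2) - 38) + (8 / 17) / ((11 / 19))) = -1939253794755237 / 126502924544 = -15329.72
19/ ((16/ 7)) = 133/ 16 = 8.31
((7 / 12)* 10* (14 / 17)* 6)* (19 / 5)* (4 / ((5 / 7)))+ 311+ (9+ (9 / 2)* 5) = 162497 / 170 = 955.86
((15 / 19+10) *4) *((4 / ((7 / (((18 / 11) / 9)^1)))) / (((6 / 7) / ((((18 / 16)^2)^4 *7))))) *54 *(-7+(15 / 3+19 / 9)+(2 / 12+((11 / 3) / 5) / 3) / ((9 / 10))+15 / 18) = 1558028236905 / 219152384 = 7109.34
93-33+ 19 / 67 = 4039 / 67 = 60.28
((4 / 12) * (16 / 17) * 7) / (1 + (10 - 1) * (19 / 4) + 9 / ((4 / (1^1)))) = 56 / 1173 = 0.05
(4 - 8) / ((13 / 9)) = -36 / 13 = -2.77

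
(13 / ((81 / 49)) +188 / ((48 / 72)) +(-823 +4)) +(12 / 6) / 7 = -299858 / 567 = -528.85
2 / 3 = 0.67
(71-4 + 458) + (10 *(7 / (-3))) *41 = -1295 / 3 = -431.67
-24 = -24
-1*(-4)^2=-16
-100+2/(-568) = -100.00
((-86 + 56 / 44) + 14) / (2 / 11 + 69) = -1.02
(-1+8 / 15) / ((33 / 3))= -7 / 165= -0.04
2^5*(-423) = -13536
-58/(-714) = 29/357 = 0.08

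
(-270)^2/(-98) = -36450/49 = -743.88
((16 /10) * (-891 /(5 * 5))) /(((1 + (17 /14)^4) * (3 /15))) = -273829248 /3048425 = -89.83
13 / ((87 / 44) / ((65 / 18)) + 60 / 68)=316030 / 34761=9.09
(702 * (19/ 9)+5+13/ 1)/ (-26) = -750/ 13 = -57.69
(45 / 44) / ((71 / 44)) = 0.63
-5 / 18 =-0.28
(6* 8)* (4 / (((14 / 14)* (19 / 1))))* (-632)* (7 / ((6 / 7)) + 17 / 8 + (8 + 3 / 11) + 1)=-26114240 / 209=-124948.52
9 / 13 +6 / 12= 31 / 26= 1.19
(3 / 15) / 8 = 0.02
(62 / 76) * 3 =93 / 38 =2.45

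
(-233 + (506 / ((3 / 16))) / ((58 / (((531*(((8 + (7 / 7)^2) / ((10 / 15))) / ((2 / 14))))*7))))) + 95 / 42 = 19906127329 / 1218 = 16343290.09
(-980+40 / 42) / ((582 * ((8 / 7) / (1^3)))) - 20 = -18745 / 873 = -21.47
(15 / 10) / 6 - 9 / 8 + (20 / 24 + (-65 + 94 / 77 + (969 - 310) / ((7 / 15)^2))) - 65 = 37478173 / 12936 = 2897.20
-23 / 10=-2.30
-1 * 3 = -3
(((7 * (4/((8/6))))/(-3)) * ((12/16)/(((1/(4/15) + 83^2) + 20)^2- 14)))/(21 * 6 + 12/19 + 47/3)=-4788/6201488727047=-0.00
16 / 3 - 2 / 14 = 109 / 21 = 5.19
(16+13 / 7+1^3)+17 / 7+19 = 282 / 7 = 40.29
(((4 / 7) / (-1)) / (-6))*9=6 / 7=0.86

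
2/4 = 0.50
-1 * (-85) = 85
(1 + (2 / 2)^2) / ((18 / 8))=8 / 9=0.89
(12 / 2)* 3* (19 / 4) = 171 / 2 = 85.50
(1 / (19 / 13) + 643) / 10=64.37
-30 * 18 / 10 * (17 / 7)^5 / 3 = -25557426 / 16807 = -1520.64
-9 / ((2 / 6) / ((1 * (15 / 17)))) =-405 / 17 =-23.82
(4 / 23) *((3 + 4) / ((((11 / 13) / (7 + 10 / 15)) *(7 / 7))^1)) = 364 / 33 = 11.03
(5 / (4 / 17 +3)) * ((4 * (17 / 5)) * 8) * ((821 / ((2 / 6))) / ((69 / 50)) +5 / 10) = 379736752 / 1265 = 300187.16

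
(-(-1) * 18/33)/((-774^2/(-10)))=5/549153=0.00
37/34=1.09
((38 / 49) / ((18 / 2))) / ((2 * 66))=19 / 29106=0.00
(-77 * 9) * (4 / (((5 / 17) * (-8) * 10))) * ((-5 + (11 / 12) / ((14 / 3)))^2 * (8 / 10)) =121783563 / 56000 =2174.71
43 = 43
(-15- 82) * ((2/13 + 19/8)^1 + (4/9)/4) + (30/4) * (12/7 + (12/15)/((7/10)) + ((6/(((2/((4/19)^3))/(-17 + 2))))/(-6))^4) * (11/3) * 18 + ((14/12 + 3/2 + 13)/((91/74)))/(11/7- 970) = 1158.21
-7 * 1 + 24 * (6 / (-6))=-31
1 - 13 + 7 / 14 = -23 / 2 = -11.50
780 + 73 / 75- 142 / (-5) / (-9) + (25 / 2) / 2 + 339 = 1010761 / 900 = 1123.07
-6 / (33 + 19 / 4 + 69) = -24 / 427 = -0.06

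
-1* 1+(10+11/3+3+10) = 77/3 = 25.67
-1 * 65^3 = -274625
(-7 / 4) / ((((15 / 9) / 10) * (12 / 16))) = -14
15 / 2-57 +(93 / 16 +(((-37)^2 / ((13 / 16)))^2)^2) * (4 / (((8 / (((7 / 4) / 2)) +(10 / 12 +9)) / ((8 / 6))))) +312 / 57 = 1959410080888652965167 / 864998446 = 2265218035881.48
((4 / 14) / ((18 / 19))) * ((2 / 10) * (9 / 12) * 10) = 19 / 42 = 0.45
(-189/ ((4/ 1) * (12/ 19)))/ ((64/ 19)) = -22.21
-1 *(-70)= 70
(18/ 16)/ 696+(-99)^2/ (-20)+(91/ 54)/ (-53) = -6508107959/ 13279680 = -490.08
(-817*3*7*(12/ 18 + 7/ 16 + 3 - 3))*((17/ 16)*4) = -5152819/ 64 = -80512.80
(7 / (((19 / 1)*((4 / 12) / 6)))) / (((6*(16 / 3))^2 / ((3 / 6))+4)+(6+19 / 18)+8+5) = 2268 / 708643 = 0.00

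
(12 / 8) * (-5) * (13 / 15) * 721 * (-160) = 749840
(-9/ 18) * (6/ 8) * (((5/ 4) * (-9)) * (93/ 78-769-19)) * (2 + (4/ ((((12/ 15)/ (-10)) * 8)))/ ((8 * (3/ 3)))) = -8285085/ 2048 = -4045.45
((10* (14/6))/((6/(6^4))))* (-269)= -1355760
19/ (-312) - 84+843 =758.94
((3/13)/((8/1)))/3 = 1/104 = 0.01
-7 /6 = -1.17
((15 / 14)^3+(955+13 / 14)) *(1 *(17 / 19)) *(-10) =-223247655 / 26068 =-8564.05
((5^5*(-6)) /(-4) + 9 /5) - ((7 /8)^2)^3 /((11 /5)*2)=135216963287 /28835840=4689.20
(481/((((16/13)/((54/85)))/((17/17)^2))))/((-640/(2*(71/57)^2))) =-94564119/78553600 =-1.20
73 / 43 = 1.70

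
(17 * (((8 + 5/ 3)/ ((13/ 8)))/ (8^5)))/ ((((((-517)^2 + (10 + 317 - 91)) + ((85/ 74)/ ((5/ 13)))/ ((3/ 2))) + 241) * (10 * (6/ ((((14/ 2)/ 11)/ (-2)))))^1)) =-127687/ 2089098274897920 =-0.00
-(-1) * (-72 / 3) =-24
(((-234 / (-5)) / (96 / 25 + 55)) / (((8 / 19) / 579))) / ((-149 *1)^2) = 6435585 / 130630684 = 0.05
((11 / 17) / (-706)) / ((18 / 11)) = -121 / 216036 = -0.00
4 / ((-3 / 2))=-8 / 3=-2.67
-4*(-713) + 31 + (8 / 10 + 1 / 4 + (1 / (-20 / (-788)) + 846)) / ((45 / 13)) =2825177 / 900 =3139.09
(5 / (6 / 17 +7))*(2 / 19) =34 / 475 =0.07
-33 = -33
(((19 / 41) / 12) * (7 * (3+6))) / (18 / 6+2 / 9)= 3591 / 4756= 0.76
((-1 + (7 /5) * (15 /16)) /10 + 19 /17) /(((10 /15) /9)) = 16875 /1088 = 15.51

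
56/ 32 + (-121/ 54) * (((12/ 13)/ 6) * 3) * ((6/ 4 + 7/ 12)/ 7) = 7087/ 4914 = 1.44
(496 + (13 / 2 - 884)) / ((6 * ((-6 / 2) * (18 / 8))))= 763 / 81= 9.42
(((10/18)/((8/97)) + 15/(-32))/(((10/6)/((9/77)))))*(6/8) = 3249/9856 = 0.33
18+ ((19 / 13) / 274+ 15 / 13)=68245 / 3562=19.16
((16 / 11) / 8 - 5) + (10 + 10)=167 / 11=15.18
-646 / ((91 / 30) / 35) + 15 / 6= -193735 / 26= -7451.35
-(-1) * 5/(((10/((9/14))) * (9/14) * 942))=1/1884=0.00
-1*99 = -99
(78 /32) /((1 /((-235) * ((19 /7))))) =-174135 /112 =-1554.78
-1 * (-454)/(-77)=-454/77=-5.90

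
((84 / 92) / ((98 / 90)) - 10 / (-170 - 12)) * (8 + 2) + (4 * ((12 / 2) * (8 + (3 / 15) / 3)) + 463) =6964819 / 10465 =665.53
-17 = -17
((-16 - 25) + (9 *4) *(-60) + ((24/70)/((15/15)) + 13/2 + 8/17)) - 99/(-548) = -715214533/326060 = -2193.51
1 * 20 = 20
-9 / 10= -0.90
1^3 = 1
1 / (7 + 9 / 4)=0.11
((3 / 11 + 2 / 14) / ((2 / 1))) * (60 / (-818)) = -480 / 31493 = -0.02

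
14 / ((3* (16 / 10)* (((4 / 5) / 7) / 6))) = 1225 / 8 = 153.12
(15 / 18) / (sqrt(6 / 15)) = 5 * sqrt(10) / 12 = 1.32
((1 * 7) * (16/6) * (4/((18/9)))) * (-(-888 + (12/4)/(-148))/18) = 204442/111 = 1841.82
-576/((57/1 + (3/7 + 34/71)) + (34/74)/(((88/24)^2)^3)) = -18764487491904/1886470605781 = -9.95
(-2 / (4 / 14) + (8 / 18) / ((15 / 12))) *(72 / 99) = -2392 / 495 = -4.83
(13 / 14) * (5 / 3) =1.55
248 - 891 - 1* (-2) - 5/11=-7056/11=-641.45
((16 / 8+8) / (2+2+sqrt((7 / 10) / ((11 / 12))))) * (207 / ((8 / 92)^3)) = 692606475 / 838 -12592845 * sqrt(2310) / 3352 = 645937.59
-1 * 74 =-74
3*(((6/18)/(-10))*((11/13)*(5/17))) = -0.02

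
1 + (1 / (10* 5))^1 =51 / 50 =1.02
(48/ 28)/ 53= 12/ 371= 0.03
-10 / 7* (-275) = 2750 / 7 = 392.86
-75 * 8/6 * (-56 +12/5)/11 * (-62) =-30210.91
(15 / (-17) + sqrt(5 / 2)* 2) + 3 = 36 / 17 + sqrt(10) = 5.28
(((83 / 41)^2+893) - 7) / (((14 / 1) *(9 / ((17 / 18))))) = 6.67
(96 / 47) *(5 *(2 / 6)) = 160 / 47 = 3.40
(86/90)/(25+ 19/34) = 1462/39105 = 0.04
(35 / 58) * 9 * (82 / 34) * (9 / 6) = 38745 / 1972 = 19.65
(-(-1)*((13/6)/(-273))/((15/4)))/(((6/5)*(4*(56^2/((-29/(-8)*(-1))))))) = 29/56899584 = 0.00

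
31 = 31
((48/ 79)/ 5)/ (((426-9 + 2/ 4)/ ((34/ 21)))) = 1088/ 2308775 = 0.00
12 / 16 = 3 / 4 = 0.75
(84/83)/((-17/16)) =-1344/1411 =-0.95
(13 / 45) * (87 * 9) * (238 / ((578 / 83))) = 657111 / 85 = 7730.72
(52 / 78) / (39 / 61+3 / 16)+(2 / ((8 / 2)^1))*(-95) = -226091 / 4842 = -46.69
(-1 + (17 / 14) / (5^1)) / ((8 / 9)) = -477 / 560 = -0.85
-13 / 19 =-0.68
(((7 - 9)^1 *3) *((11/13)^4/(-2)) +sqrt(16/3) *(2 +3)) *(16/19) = 702768/542659 +320 *sqrt(3)/57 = 11.02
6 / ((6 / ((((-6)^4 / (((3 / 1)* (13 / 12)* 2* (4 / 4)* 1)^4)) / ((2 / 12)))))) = 124416 / 28561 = 4.36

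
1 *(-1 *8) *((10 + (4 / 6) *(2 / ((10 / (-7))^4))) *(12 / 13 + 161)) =-65171642 / 4875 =-13368.54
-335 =-335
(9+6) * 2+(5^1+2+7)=44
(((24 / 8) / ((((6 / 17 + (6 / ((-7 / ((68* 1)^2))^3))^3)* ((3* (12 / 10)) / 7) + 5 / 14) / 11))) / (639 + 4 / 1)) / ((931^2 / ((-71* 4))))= 0.00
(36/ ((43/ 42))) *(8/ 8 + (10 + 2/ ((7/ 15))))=23112/ 43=537.49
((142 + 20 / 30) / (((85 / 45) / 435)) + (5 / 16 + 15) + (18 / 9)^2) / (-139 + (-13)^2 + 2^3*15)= 2980631 / 13600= 219.16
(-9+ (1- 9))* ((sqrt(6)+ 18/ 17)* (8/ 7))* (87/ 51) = -232* sqrt(6)/ 7- 4176/ 119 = -116.28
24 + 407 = 431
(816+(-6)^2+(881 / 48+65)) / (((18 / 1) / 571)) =25636187 / 864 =29671.51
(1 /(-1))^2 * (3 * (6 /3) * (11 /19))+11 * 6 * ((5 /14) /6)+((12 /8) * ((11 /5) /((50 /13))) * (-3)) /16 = 7704829 /1064000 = 7.24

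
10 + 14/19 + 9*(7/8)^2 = 17.63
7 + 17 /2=31 /2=15.50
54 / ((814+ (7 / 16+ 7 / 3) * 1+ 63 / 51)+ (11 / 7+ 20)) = 308448 / 4795667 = 0.06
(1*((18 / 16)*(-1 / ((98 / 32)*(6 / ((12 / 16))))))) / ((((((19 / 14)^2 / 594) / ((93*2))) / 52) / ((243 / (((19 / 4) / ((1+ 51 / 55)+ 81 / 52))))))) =-875749577904 / 34295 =-25535780.08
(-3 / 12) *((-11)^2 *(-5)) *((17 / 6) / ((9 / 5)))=51425 / 216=238.08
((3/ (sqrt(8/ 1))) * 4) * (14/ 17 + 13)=705 * sqrt(2)/ 17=58.65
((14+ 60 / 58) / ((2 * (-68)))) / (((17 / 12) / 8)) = -5232 / 8381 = -0.62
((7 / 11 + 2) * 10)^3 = 24389000 / 1331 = 18323.82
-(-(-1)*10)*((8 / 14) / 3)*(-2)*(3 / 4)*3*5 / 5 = 60 / 7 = 8.57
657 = 657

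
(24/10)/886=6/2215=0.00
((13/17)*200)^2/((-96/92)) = -19435000/867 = -22416.38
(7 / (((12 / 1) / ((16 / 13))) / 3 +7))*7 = 196 / 41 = 4.78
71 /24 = 2.96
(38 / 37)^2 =1.05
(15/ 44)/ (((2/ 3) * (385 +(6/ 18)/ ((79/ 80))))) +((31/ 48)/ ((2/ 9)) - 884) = -5664789893/ 6429280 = -881.09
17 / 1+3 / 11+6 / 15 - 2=862 / 55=15.67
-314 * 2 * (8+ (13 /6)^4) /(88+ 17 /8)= -12223706 /58401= -209.31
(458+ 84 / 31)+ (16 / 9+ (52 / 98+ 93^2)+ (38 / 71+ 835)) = 9655503062 / 970641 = 9947.55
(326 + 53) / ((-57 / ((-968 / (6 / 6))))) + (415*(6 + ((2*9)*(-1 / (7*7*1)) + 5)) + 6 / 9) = 30302845 / 2793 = 10849.57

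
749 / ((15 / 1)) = 749 / 15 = 49.93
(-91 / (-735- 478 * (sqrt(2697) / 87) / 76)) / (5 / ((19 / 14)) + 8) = 26608324470 / 2511027775313- 7851389 * sqrt(2697) / 7533083325939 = 0.01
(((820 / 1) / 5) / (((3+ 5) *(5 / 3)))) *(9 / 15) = 369 / 50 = 7.38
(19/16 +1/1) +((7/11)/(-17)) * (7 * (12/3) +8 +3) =2177/2992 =0.73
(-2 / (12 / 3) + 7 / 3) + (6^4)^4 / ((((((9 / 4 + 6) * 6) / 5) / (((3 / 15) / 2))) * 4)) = 470184984697 / 66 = 7124014919.65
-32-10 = -42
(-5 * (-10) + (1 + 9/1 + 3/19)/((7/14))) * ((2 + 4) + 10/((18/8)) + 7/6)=7348/9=816.44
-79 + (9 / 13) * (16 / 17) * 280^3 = 3161070541 / 221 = 14303486.61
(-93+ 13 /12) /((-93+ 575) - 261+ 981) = -1103 /14424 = -0.08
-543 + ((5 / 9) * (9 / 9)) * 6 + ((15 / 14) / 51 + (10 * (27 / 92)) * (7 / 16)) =-141455611 / 262752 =-538.36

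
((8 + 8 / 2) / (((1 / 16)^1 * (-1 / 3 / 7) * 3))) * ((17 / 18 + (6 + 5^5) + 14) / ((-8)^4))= -396389 / 384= -1032.26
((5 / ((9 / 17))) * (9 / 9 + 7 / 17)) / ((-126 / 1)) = -20 / 189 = -0.11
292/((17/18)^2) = 327.36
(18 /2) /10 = 9 /10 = 0.90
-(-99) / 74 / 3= 33 / 74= 0.45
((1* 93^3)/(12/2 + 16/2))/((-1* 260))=-804357/3640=-220.98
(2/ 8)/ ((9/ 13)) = 13/ 36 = 0.36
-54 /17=-3.18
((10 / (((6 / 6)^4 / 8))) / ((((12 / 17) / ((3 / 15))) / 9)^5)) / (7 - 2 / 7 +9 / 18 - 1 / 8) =2415176757 / 1985000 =1216.71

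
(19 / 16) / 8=19 / 128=0.15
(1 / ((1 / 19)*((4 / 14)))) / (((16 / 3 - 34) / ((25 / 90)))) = -665 / 1032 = -0.64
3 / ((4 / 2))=3 / 2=1.50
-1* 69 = -69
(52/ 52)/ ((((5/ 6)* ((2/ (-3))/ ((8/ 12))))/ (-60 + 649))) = -3534/ 5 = -706.80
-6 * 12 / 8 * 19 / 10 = -171 / 10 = -17.10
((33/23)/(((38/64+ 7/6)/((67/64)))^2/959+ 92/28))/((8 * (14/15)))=547958763/9377949712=0.06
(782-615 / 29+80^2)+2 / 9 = 1869025 / 261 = 7161.02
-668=-668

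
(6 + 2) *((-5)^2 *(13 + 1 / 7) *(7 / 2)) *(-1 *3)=-27600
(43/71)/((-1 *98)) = -43/6958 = -0.01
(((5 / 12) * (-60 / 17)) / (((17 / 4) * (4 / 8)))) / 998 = -100 / 144211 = -0.00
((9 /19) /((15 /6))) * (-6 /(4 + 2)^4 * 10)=-1 /114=-0.01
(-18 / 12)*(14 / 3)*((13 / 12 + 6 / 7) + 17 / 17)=-247 / 12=-20.58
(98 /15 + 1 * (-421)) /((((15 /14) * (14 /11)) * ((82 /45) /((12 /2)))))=-205161 /205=-1000.79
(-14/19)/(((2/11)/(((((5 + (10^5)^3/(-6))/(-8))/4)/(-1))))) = 38499999999998845/1824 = 21107456140350.24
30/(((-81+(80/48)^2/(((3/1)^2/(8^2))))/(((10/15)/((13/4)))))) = -6480/64493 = -0.10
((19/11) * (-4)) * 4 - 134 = -1778/11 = -161.64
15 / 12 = 5 / 4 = 1.25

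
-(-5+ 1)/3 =4/3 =1.33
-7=-7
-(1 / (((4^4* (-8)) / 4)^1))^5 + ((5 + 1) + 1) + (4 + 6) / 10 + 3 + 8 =668503069687809 / 35184372088832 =19.00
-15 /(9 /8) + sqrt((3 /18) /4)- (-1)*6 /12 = -77 /6 + sqrt(6) /12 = -12.63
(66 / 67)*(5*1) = 330 / 67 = 4.93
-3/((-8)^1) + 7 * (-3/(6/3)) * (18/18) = -81/8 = -10.12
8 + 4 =12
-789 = -789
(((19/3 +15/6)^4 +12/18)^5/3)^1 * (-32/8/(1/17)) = -520240399493164234317672332874790625/2742118830047232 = -189722047707248078144.14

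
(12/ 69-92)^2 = 4460544/ 529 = 8432.03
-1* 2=-2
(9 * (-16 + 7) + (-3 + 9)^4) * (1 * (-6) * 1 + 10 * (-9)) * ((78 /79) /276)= -758160 /1817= -417.26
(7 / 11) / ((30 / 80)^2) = 448 / 99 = 4.53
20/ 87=0.23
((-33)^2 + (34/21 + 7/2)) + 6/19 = 873359/798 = 1094.43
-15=-15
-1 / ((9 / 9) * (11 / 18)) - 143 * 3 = -4737 / 11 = -430.64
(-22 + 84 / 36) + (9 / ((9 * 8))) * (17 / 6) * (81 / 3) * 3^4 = 36235 / 48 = 754.90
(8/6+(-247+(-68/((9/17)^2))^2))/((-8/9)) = -384589285/5832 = -65944.66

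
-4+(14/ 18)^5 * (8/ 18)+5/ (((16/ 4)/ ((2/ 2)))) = -5576939/ 2125764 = -2.62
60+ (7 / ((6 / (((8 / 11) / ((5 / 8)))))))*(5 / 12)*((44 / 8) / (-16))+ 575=22853 / 36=634.81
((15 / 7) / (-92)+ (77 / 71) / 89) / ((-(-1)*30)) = -45197 / 122083080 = -0.00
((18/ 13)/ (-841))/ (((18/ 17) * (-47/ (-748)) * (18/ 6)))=-12716/ 1541553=-0.01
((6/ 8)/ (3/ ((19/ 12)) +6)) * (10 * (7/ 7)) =19/ 20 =0.95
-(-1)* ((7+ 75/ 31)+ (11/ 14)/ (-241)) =984867/ 104594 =9.42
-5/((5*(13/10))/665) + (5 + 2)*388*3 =99274/13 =7636.46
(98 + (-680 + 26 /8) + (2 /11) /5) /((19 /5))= -127317 /836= -152.29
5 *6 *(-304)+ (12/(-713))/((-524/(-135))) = -851835765/93403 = -9120.00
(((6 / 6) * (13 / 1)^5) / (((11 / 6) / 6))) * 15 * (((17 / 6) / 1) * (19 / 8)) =5396743755 / 44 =122653267.16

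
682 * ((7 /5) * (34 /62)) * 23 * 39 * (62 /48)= 12133121 /20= 606656.05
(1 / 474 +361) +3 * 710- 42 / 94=55484591 / 22278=2490.56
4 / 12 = 1 / 3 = 0.33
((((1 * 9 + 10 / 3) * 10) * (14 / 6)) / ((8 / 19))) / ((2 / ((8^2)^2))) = 12597760 / 9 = 1399751.11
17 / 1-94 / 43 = 637 / 43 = 14.81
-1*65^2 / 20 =-845 / 4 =-211.25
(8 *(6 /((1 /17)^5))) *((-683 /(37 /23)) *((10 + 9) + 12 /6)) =-22482969881904 /37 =-607647834646.05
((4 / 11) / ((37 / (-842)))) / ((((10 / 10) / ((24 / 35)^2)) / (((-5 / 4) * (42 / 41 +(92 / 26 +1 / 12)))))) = 1201042272 / 53148095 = 22.60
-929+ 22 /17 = -15771 /17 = -927.71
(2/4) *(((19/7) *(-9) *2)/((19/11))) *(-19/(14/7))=1881/14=134.36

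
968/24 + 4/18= 365/9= 40.56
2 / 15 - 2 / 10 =-1 / 15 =-0.07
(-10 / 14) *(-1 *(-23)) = -115 / 7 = -16.43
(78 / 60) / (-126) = -13 / 1260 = -0.01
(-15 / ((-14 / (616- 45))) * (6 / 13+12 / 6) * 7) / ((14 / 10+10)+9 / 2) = 456800 / 689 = 662.99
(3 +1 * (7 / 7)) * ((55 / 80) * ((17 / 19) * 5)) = 935 / 76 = 12.30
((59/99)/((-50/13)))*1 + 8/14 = 14431/34650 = 0.42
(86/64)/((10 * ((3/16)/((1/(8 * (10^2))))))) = 43/48000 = 0.00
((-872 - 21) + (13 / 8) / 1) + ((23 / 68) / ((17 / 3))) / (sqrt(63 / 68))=-7131 / 8 + 23 *sqrt(119) / 4046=-891.31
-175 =-175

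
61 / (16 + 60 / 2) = 61 / 46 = 1.33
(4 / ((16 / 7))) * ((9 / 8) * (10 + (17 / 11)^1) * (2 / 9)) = 889 / 176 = 5.05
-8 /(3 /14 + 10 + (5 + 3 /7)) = -112 /219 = -0.51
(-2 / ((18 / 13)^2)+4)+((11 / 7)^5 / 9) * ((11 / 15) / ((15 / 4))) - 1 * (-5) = 8.16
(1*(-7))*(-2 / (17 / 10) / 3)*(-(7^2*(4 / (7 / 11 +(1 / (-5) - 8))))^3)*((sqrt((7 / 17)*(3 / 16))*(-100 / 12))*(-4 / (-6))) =-17127120828125*sqrt(357) / 4388656896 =-73737.23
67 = 67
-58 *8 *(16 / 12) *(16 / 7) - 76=-31292 / 21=-1490.10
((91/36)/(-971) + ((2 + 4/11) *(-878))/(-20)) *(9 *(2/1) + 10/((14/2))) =6782622158/3364515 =2015.93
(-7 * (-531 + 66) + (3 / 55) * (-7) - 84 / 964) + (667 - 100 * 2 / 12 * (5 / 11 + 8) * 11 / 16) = 405566527 / 106040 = 3824.66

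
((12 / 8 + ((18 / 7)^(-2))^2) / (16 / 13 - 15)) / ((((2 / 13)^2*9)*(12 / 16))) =-351223405 / 507349008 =-0.69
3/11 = 0.27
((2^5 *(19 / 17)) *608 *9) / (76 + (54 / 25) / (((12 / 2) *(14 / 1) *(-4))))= 2575.28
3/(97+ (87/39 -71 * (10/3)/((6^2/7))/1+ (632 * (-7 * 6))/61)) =-128466/16355233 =-0.01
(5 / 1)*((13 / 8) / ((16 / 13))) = 845 / 128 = 6.60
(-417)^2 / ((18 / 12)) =115926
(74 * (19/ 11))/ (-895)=-1406/ 9845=-0.14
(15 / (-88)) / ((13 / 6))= -45 / 572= -0.08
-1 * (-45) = 45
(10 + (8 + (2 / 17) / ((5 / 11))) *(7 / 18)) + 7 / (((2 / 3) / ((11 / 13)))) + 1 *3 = 55463 / 2210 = 25.10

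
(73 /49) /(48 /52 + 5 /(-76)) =72124 /41503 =1.74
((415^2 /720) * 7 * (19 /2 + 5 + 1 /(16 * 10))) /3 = 8096.47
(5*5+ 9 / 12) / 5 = 103 / 20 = 5.15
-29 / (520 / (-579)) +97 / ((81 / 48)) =1260397 / 14040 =89.77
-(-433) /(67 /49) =21217 /67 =316.67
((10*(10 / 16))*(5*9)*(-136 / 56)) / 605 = -3825 / 3388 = -1.13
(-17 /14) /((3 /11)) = -4.45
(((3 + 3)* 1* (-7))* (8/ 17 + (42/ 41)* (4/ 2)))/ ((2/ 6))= -221256/ 697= -317.44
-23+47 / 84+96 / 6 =-541 / 84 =-6.44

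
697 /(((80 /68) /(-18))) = -106641 /10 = -10664.10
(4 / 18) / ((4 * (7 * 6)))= 1 / 756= 0.00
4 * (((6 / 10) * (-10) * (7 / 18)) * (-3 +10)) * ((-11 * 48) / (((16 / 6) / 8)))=103488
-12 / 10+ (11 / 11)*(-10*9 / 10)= -51 / 5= -10.20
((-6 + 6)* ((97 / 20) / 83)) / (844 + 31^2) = 0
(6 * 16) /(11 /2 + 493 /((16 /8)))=8 /21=0.38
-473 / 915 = -0.52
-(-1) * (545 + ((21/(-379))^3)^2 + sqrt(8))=2 * sqrt(2) + 1615220292372194066/2963706958323721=547.83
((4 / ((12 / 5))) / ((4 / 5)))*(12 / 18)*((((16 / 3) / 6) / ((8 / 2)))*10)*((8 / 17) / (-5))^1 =-400 / 1377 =-0.29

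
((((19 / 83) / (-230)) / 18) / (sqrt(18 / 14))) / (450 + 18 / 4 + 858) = -19 * sqrt(7) / 1353003750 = -0.00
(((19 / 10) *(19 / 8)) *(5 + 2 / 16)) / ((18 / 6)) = 14801 / 1920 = 7.71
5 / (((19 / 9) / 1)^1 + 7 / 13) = 1.89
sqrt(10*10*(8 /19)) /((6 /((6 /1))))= 20*sqrt(38) /19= 6.49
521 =521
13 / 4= 3.25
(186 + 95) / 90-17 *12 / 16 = -1733 / 180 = -9.63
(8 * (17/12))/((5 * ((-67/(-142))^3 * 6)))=48675896/13534335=3.60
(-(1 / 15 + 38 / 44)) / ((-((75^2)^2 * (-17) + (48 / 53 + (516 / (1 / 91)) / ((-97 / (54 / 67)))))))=-105745229 / 61140732241213350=-0.00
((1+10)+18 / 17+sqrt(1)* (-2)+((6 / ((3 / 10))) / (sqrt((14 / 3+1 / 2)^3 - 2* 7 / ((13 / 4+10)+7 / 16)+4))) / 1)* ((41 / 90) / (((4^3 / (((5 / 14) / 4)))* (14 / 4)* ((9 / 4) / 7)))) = 205* sqrt(973098906) / 6718381488+779 / 137088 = 0.01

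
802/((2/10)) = 4010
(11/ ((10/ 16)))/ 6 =44/ 15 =2.93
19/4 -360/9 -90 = -501/4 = -125.25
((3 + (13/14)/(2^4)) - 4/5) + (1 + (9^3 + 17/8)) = 734.38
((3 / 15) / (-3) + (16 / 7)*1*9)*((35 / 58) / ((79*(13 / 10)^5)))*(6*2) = 430600000 / 850632263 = 0.51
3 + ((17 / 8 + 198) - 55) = 1185 / 8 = 148.12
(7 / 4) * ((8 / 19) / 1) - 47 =-879 / 19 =-46.26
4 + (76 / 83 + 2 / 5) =2206 / 415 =5.32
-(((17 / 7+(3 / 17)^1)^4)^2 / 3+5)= -85892311546174513615 / 120641560414902723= -711.96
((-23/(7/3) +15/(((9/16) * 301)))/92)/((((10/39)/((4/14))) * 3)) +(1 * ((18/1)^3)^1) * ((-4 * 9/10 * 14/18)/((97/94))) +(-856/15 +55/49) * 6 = -4557890105113/282043020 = -16160.27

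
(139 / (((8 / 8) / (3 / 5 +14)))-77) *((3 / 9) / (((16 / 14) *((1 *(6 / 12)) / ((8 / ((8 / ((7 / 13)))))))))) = 79723 / 130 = 613.25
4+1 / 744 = 2977 / 744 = 4.00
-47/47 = -1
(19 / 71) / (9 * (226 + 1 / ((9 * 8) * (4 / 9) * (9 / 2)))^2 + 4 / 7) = 306432 / 526411635761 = 0.00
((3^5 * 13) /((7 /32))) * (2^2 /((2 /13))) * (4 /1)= 10513152 /7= 1501878.86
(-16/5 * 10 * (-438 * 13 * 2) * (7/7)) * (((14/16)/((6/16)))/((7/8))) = 971776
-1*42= -42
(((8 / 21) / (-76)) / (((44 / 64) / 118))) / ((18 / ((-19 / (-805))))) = -0.00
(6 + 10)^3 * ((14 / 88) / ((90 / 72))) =28672 / 55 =521.31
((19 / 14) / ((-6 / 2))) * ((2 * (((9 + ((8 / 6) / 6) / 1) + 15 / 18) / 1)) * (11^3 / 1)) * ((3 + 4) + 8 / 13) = -92216.85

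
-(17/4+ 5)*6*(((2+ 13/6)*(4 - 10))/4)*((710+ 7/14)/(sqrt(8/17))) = 3943275*sqrt(34)/64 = 359266.36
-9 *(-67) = 603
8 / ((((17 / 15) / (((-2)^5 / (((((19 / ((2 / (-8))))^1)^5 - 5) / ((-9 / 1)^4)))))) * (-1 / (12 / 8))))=-12597120 / 14367977159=-0.00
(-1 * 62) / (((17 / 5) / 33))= -10230 / 17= -601.76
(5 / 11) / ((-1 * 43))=-5 / 473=-0.01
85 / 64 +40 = 2645 / 64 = 41.33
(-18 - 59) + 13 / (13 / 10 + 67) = -52461 / 683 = -76.81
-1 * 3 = -3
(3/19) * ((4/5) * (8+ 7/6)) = 22/19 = 1.16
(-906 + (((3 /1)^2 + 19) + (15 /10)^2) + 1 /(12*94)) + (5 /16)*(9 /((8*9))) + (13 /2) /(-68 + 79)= -173735653 /198528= -875.12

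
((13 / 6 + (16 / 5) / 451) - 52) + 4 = -620029 / 13530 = -45.83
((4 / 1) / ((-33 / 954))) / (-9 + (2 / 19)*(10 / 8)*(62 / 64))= 1546752 / 118679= 13.03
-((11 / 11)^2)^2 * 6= -6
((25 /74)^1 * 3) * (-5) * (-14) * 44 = 115500 /37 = 3121.62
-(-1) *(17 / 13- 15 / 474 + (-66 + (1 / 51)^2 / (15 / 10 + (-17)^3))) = -3396643534597 / 52478925642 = -64.72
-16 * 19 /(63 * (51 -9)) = -0.11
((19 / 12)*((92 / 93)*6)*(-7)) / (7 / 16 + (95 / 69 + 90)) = -2251424 / 3142253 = -0.72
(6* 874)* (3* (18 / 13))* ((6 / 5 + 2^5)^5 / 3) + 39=11898045581554167 / 40625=292874968161.33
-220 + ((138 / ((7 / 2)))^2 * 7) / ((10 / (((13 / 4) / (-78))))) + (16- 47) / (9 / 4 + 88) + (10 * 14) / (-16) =-274.44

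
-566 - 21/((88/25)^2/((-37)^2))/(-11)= -30246019/85184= -355.07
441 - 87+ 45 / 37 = 13143 / 37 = 355.22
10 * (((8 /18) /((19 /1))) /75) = 8 /2565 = 0.00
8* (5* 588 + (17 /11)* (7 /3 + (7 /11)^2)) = 94050544 /3993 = 23553.86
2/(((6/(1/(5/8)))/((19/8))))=19/15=1.27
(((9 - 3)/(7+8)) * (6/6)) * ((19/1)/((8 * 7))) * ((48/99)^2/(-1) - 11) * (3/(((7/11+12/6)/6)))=-46493/4466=-10.41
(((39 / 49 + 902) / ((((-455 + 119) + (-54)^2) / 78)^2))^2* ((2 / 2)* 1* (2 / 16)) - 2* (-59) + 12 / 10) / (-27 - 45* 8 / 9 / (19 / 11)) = -1488318264962701371 / 625819181164240000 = -2.38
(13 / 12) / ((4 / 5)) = 65 / 48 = 1.35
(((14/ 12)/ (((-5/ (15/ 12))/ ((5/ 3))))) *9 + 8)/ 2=29/ 16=1.81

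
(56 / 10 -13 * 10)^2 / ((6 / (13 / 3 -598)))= -344520202 / 225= -1531200.90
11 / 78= 0.14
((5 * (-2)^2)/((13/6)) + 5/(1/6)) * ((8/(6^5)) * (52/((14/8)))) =680/567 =1.20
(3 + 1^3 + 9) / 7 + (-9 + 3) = -29 / 7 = -4.14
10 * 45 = 450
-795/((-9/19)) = 5035/3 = 1678.33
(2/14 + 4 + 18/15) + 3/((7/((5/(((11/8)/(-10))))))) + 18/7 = -2953/385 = -7.67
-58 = -58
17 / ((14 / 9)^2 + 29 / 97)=133569 / 21361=6.25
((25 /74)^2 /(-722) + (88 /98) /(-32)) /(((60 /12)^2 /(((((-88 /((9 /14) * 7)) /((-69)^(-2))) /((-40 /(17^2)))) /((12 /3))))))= -2298419222121 /12108120500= -189.82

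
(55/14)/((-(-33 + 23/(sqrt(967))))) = 1265 * sqrt(967)/14735476 + 1755105/14735476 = 0.12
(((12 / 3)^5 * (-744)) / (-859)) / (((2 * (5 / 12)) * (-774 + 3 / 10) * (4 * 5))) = -761856 / 11076805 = -0.07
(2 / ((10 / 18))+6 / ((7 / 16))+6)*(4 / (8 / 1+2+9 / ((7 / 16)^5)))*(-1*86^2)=-1206.87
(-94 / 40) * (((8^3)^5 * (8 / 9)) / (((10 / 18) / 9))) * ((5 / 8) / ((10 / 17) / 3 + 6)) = -47439528692023296 / 395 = -120100072638033.66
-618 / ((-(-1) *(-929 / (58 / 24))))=1.61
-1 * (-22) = 22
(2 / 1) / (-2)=-1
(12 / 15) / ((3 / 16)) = 64 / 15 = 4.27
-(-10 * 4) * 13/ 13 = 40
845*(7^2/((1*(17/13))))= 31662.65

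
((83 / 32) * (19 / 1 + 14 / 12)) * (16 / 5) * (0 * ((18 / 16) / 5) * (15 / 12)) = 0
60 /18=10 /3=3.33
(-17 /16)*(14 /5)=-119 /40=-2.98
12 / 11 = 1.09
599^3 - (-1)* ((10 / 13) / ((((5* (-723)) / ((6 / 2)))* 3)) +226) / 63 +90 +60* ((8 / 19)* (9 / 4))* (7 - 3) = 2418003447540175 / 11250603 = 214922119.96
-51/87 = -17/29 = -0.59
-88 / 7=-12.57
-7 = -7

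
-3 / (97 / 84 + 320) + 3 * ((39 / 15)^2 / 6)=3.37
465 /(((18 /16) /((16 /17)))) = 19840 /51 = 389.02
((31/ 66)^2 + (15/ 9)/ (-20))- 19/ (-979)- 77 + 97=20.16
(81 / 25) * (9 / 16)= 729 / 400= 1.82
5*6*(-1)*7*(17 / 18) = -595 / 3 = -198.33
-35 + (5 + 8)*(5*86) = 5555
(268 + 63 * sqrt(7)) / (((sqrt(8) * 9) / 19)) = 133 * sqrt(14) / 4 + 1273 * sqrt(2) / 9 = 324.44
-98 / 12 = -49 / 6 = -8.17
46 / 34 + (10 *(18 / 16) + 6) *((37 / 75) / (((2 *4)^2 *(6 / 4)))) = 235267 / 163200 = 1.44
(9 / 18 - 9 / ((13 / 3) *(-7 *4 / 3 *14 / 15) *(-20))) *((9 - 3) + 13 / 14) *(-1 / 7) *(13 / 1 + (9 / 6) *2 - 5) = -10615583 / 1997632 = -5.31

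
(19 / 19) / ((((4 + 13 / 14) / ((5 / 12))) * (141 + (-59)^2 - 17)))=1 / 42642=0.00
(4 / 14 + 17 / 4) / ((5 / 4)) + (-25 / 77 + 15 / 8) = 15951 / 3080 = 5.18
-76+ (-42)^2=1688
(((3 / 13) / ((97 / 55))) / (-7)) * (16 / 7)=-2640 / 61789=-0.04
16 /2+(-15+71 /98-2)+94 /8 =3.47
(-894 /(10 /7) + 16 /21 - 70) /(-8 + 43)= -72979 /3675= -19.86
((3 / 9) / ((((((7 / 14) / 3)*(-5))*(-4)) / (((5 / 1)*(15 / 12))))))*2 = 5 / 4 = 1.25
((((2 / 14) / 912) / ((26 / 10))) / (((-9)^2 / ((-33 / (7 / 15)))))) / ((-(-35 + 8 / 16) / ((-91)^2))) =-3575 / 283176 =-0.01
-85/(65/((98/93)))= -1666/1209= -1.38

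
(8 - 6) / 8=1 / 4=0.25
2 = 2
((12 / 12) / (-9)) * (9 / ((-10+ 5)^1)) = 1 / 5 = 0.20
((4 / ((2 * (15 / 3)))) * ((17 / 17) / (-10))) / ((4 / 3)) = -3 / 100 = -0.03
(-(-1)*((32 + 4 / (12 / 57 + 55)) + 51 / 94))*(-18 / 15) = -1929621 / 49303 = -39.14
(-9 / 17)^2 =81 / 289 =0.28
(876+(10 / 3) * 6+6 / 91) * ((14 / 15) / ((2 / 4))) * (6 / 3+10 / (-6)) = 326168 / 585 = 557.55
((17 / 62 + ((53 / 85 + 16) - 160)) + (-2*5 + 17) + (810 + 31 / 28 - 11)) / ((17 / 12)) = 146970837 / 313565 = 468.71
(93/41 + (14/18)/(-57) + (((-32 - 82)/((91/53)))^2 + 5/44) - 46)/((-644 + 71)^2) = 33449953317749/2516204454711948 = 0.01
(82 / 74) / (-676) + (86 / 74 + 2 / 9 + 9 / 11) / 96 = 316519 / 14857128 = 0.02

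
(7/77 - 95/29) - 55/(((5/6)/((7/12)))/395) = -9704417/638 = -15210.68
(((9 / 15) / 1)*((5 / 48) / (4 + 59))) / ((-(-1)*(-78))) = -1 / 78624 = -0.00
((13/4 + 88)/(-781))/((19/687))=-4.22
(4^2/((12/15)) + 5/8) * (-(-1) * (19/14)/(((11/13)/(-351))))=-1300455/112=-11611.21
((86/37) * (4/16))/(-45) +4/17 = 12589/56610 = 0.22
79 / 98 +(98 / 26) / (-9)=4441 / 11466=0.39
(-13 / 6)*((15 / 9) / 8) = -65 / 144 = -0.45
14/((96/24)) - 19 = -31/2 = -15.50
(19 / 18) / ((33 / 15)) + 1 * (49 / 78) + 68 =88942 / 1287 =69.11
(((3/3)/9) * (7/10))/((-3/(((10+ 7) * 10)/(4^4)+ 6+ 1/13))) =-26173/149760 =-0.17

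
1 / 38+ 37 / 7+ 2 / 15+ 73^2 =21284437 / 3990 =5334.45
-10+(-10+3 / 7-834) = -853.57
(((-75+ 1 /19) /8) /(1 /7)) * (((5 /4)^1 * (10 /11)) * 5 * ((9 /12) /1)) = -233625 /836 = -279.46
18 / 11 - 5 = -3.36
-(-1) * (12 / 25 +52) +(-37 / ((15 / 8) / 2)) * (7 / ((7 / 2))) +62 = 2666 / 75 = 35.55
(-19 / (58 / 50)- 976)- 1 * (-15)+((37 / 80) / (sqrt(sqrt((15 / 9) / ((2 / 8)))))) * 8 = -975.08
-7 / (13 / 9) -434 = -5705 / 13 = -438.85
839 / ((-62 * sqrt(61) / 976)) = -6712 * sqrt(61) / 31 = -1691.05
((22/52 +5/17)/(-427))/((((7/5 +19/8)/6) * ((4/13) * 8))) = -4755/4384436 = -0.00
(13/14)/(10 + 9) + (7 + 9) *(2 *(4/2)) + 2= 17569/266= 66.05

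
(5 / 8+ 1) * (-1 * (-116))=377 / 2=188.50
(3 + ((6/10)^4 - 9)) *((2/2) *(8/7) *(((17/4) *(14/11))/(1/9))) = -2245428/6875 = -326.61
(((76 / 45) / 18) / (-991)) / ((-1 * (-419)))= -38 / 168167745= -0.00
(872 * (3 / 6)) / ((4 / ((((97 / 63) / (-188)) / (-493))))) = 0.00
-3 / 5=-0.60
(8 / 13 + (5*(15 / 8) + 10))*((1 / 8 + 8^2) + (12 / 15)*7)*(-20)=-5798331 / 208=-27876.59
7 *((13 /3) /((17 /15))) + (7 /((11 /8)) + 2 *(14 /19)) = 118419 /3553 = 33.33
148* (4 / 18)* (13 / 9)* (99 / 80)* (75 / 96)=26455 / 576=45.93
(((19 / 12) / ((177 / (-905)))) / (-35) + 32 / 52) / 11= 163651 / 2126124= 0.08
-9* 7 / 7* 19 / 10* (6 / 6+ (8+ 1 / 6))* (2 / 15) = -209 / 10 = -20.90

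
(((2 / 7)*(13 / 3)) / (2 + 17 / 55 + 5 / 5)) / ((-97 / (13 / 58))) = -715 / 827022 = -0.00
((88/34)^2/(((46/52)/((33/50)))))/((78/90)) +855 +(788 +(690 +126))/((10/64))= 73956961/6647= 11126.37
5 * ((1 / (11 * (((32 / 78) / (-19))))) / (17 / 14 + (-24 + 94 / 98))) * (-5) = -302575 / 62744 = -4.82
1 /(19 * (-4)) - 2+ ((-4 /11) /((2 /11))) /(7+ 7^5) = -1286347 /638932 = -2.01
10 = 10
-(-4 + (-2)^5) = 36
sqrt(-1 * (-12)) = 2 * sqrt(3) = 3.46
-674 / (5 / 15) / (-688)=1011 / 344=2.94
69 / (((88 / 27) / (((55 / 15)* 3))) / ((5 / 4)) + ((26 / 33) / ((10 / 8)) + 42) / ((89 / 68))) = 9119385 / 4336136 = 2.10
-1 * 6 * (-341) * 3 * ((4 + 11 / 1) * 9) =828630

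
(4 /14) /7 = 2 /49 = 0.04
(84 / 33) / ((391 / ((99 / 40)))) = 63 / 3910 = 0.02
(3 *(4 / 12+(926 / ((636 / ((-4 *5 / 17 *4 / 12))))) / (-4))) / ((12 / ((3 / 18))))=7721 / 389232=0.02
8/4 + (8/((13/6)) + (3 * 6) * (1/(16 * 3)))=631/104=6.07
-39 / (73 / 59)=-2301 / 73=-31.52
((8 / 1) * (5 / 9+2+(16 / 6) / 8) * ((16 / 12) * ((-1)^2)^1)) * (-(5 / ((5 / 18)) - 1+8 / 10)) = -74048 / 135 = -548.50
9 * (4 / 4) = 9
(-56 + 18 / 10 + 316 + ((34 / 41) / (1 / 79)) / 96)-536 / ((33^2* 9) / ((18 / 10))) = 187442917 / 714384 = 262.38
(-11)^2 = 121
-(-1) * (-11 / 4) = -11 / 4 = -2.75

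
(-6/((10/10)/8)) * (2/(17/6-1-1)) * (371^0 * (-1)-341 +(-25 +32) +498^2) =-28531468.80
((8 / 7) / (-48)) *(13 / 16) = -13 / 672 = -0.02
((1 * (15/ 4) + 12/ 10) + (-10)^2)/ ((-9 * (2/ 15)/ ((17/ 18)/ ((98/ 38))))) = -677977/ 21168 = -32.03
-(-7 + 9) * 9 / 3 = -6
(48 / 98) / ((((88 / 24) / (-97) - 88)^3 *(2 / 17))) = -295706052 / 48465609607723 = -0.00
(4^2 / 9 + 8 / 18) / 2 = 1.11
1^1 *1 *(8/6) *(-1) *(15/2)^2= -75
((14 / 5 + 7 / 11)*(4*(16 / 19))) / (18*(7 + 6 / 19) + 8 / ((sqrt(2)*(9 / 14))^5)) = 26381178143617248 / 297253583501942815- 1824685888467456*sqrt(2) / 297253583501942815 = 0.08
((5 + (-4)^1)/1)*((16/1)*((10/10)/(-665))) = -16/665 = -0.02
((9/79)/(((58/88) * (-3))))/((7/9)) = -1188/16037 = -0.07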